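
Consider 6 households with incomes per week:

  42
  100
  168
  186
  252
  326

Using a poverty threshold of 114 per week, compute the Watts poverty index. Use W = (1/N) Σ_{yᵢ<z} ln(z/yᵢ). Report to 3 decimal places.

Poor units: 42, 100 (q = 2 of N = 6).
Log shortfalls: ln(114/42) = 0.9985; ln(114/100) = 0.1310.
W = 1.129557 / 6 = 0.188.

0.188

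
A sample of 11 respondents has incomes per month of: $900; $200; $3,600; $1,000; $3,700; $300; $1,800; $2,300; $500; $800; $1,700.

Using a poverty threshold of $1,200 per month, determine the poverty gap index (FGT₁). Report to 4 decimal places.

Poor units: $200, $300, $500, $800, $900, $1,000 (q = 6 of N = 11).
Relative gaps: (1200−200)/1200 = 0.8333; (1200−300)/1200 = 0.7500; (1200−500)/1200 = 0.5833; (1200−800)/1200 = 0.3333; (1200−900)/1200 = 0.2500; (1200−1000)/1200 = 0.1667.
Sum of shortfalls = 2.916667; P₁ averages over all N: 2.916667 / 11 = 0.2652.

0.2652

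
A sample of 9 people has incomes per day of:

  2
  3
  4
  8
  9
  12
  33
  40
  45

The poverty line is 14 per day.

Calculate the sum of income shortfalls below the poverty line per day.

46

Below the line: 2, 3, 4, 8, 9, 12 (q = 6 of N = 9).
Individual gaps: 14−2 = 12; 14−3 = 11; 14−4 = 10; 14−8 = 6; 14−9 = 5; 14−12 = 2.
Aggregate gap = 46.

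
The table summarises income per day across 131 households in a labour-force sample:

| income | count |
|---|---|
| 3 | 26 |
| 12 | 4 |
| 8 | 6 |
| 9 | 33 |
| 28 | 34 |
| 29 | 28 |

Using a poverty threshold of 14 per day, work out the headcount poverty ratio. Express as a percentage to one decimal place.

69 of the 131 households have income below 14.
H = 69/131 = 52.7%.

52.7%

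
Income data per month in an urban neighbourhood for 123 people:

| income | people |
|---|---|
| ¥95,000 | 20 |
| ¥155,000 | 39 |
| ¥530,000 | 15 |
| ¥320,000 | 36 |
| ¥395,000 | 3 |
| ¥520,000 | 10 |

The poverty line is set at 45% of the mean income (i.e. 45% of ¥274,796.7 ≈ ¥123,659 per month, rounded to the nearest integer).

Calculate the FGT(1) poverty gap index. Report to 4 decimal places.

Below the line: 20×¥95,000 (q = 20 of N = 123).
Relative gaps: (123659−95000)/123659 = 0.2318 (×20).
Sum of shortfalls = 4.635166; P₁ averages over all N: 4.635166 / 123 = 0.0377.

0.0377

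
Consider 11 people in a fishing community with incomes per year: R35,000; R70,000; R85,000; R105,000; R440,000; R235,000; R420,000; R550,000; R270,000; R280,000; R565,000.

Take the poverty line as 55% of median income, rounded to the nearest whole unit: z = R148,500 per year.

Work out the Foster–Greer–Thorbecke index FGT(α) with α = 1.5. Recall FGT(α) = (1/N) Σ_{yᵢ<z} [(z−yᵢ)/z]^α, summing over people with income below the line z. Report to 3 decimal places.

0.136

Below the line: R35,000, R70,000, R85,000, R105,000 (q = 4 of N = 11).
Relative gaps: (148500−35000)/148500 = 0.7643; (148500−70000)/148500 = 0.5286; (148500−85000)/148500 = 0.4276; (148500−105000)/148500 = 0.2929.
Raised to α = 1.5: 0.66820; 0.38434; 0.27962; 0.15854.
Sum = 1.490699; FGT(1.5) = 1.490699 / 11 = 0.136.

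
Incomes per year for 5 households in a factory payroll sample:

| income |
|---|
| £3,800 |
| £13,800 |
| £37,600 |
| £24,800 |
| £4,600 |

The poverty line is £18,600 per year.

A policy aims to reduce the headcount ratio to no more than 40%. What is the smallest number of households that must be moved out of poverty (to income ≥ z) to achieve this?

1

Currently q = 3 of N = 5 are below the line (H = 0.600).
A headcount ratio of at most 40% allows at most ⌊0.40 × 5⌋ = 2 poor households.
So at least 3 − 2 = 1 must be lifted.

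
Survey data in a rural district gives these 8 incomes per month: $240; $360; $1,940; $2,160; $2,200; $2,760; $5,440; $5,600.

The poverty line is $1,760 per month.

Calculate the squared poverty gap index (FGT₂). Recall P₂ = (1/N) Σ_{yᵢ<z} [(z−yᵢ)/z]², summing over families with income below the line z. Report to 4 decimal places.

0.1723

Incomes under z: $240, $360 (q = 2 of N = 8).
Shortfall ratios: (1760−240)/1760 = 0.8636; (1760−360)/1760 = 0.7955.
Squared: 0.7459; 0.6327.
Sum = 1.378616; P₂ = 1.378616 / 8 = 0.1723.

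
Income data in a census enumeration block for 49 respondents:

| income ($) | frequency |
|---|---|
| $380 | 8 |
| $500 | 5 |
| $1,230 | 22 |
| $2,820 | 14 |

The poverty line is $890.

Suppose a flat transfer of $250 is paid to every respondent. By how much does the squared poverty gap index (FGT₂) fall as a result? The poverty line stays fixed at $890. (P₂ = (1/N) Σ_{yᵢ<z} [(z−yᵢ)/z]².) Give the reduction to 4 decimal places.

0.0567

Before: below the line — 8×$380, 5×$500; squared poverty gap index (FGT₂) = 0.073205.
After the $250 transfer: below the line — 8×$630, 5×$750; squared poverty gap index (FGT₂) = 0.016458.
Reduction = 0.073205 − 0.016458 = 0.0567.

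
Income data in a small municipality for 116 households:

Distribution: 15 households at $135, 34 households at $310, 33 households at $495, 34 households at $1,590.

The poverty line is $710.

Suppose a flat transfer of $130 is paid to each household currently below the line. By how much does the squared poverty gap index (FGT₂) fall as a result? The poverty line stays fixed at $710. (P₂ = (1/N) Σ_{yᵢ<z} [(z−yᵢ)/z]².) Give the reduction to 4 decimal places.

0.1067

Before: below the line — 15×$135, 34×$310, 33×$495; squared poverty gap index (FGT₂) = 0.203928.
After the $130 transfer: below the line — 15×$265, 34×$440, 33×$625; squared poverty gap index (FGT₂) = 0.097261.
Reduction = 0.203928 − 0.097261 = 0.1067.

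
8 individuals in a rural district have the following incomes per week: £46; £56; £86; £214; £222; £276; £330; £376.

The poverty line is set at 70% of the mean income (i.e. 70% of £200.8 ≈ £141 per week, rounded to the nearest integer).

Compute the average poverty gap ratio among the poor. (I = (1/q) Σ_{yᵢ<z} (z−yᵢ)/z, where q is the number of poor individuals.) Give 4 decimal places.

0.5556

Below the line: £46, £56, £86 (q = 3 of N = 8).
Relative gaps: 0.6738, 0.6028, 0.3901; sum = 1.666667.
The income-gap ratio divides by q (the poor only): 1.666667 / 3 = 0.5556.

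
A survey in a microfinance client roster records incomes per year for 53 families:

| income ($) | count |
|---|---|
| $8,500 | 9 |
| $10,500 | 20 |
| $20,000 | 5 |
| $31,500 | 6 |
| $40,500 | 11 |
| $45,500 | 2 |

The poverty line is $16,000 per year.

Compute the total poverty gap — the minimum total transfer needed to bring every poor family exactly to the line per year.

$177,500

Incomes under z: 9×$8,500, 20×$10,500 (q = 29 of N = 53).
Individual gaps: 9×(16000−8500) = 67500; 20×(16000−10500) = 110000.
Aggregate gap = $177,500.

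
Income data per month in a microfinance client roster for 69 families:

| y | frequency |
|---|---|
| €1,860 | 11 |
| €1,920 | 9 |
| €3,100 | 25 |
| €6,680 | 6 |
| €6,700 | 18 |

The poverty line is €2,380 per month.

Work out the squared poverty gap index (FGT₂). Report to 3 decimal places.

Incomes under z: 11×€1,860, 9×€1,920 (q = 20 of N = 69).
Shortfall ratios: (2380−1860)/2380 = 0.2185 (×11); (2380−1920)/2380 = 0.1933 (×9).
Squared: 0.0477 (×11); 0.0374 (×9).
Sum = 0.861309; P₂ = 0.861309 / 69 = 0.012.

0.012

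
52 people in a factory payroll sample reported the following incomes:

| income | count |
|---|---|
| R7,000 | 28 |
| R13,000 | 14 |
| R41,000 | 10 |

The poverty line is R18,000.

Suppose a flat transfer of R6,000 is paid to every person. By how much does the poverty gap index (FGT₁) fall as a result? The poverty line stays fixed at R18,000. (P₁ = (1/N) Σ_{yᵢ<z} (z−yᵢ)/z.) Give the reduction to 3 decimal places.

Before: below the line — 28×R7,000, 14×R13,000; poverty gap index (FGT₁) = 0.40385.
After the R6,000 transfer: below the line — 28×R13,000; poverty gap index (FGT₁) = 0.14957.
Reduction = 0.40385 − 0.14957 = 0.254.

0.254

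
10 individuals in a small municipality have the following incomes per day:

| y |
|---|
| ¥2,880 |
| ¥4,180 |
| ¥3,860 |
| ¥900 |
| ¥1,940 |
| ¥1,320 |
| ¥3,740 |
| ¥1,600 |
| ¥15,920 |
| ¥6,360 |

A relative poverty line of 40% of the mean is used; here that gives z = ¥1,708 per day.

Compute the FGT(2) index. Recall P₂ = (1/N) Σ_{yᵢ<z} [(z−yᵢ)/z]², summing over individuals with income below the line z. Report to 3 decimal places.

0.028

Incomes under z: ¥900, ¥1,320, ¥1,600 (q = 3 of N = 10).
Gap ratios (z−y)/z: (1708−900)/1708 = 0.4731; (1708−1320)/1708 = 0.2272; (1708−1600)/1708 = 0.0632.
Squared: 0.2238; 0.0516; 0.0040.
Sum = 0.279396; P₂ = 0.279396 / 10 = 0.028.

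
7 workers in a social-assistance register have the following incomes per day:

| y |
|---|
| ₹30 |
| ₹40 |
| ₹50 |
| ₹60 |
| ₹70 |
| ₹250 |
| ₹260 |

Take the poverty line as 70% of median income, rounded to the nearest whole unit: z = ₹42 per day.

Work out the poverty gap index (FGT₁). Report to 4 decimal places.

Incomes under z: ₹30, ₹40 (q = 2 of N = 7).
Relative gaps: (42−30)/42 = 0.2857; (42−40)/42 = 0.0476.
Sum of shortfalls = 0.333333; P₁ averages over all N: 0.333333 / 7 = 0.0476.

0.0476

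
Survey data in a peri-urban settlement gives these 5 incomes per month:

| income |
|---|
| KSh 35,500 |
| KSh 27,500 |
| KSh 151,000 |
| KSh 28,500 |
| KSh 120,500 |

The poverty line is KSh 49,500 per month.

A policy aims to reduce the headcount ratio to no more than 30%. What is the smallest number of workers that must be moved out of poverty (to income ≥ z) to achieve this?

2

3 of the 5 workers are poor, so H = 3/5 = 0.600.
A headcount ratio of at most 30% allows at most ⌊0.30 × 5⌋ = 1 poor workers.
So at least 3 − 1 = 2 must be lifted.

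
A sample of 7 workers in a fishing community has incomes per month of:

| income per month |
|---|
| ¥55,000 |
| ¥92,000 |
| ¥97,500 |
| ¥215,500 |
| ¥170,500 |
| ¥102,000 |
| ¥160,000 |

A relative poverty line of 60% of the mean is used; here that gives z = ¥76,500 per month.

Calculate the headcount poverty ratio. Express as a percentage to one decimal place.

1 of the 7 workers have income below ¥76,500.
H = 1/7 = 14.3%.

14.3%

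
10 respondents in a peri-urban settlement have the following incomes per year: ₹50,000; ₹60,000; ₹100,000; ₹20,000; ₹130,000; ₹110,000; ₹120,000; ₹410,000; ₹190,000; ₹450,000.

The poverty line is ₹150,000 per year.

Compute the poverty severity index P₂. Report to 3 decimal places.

0.180

Below z: ₹20,000, ₹50,000, ₹60,000, ₹100,000, ₹110,000, ₹120,000, ₹130,000 (q = 7 of N = 10).
Relative gaps: (150000−20000)/150000 = 0.8667; (150000−50000)/150000 = 0.6667; (150000−60000)/150000 = 0.6000; (150000−100000)/150000 = 0.3333; (150000−110000)/150000 = 0.2667; (150000−120000)/150000 = 0.2000; (150000−130000)/150000 = 0.1333.
Squared: 0.7511; 0.4444; 0.3600; 0.1111; 0.0711; 0.0400; 0.0178.
Sum = 1.795556; P₂ = 1.795556 / 10 = 0.180.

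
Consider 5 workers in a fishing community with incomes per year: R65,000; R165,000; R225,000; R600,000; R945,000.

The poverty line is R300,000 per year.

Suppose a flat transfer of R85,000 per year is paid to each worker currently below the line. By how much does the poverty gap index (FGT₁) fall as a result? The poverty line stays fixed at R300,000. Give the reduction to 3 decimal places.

Before: below the line — R65,000, R165,000, R225,000; poverty gap index (FGT₁) = 0.29667.
After the R85,000 transfer: below the line — R150,000, R250,000; poverty gap index (FGT₁) = 0.13333.
Reduction = 0.29667 − 0.13333 = 0.163.

0.163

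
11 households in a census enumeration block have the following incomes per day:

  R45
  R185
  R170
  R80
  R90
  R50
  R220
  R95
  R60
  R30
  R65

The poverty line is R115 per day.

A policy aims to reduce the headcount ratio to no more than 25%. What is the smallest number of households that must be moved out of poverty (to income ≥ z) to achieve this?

6

Currently q = 8 of N = 11 are below the line (H = 0.727).
A headcount ratio of at most 25% allows at most ⌊0.25 × 11⌋ = 2 poor households.
So at least 8 − 2 = 6 must be lifted.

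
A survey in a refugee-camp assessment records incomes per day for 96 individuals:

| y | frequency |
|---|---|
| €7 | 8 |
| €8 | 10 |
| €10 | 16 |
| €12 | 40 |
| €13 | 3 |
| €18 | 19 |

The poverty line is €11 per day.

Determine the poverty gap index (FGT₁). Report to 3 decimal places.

Poor units: 8×€7, 10×€8, 16×€10 (q = 34 of N = 96).
Shortfall ratios: (11−7)/11 = 0.3636 (×8); (11−8)/11 = 0.2727 (×10); (11−10)/11 = 0.0909 (×16).
Σ = 7.090909. Dividing by the full population N = 96 gives P₁ = 0.074.

0.074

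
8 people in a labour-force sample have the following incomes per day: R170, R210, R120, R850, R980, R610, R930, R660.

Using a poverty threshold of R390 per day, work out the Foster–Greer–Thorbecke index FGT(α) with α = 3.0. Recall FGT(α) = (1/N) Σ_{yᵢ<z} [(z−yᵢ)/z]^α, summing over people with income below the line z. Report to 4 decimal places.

0.0762

Below z: R120, R170, R210 (q = 3 of N = 8).
Gap ratios (z−y)/z: (390−120)/390 = 0.6923; (390−170)/390 = 0.5641; (390−210)/390 = 0.4615.
Raised to α = 3.0: 0.33182; 0.17950; 0.09832.
Sum = 0.609636; FGT(3.0) = 0.609636 / 8 = 0.0762.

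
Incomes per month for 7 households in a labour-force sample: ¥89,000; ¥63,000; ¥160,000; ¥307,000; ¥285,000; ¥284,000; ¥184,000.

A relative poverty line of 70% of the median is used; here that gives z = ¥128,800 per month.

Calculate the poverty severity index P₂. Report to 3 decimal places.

0.051

Poor units: ¥63,000, ¥89,000 (q = 2 of N = 7).
Normalized shortfalls: (128800−63000)/128800 = 0.5109; (128800−89000)/128800 = 0.3090.
Squared: 0.2610; 0.0955.
Sum = 0.356473; P₂ = 0.356473 / 7 = 0.051.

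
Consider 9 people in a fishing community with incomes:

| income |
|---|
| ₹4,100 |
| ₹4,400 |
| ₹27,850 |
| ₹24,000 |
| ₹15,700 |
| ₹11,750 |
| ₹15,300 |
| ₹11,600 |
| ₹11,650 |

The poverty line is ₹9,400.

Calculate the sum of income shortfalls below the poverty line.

Below z: ₹4,100, ₹4,400 (q = 2 of N = 9).
Individual gaps: 9400−4100 = 5300; 9400−4400 = 5000.
Aggregate gap = ₹10,300.

₹10,300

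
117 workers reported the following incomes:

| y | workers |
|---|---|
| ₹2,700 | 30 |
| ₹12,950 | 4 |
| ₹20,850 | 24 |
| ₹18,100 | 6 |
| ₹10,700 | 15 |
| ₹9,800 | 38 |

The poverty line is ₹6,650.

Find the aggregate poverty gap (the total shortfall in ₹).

₹118,500

Poor units: 30×₹2,700 (q = 30 of N = 117).
Individual gaps: 30×(6650−2700) = 118500.
Aggregate gap = ₹118,500.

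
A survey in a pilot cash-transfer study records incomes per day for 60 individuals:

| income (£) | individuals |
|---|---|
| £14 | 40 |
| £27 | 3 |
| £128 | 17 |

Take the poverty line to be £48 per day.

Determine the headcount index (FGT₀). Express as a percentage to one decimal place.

43 of the 60 individuals have income below £48.
H = 43/60 = 71.7%.

71.7%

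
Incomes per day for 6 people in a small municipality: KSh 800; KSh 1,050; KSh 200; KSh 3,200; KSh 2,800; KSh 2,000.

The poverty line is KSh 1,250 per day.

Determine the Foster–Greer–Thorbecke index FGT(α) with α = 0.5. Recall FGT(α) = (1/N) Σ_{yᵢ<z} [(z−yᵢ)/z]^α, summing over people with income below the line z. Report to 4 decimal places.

0.3194

Poor units: KSh 200, KSh 800, KSh 1,050 (q = 3 of N = 6).
Shortfall ratios: (1250−200)/1250 = 0.8400; (1250−800)/1250 = 0.3600; (1250−1050)/1250 = 0.1600.
Raised to α = 0.5: 0.91652; 0.60000; 0.40000.
Sum = 1.916515; FGT(0.5) = 1.916515 / 6 = 0.3194.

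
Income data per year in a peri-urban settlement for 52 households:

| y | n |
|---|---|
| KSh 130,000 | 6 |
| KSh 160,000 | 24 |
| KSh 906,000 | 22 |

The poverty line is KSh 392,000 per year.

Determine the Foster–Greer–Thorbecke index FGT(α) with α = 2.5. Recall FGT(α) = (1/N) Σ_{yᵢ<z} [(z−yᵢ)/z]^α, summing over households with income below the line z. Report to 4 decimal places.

0.1665

Below z: 6×KSh 130,000, 24×KSh 160,000 (q = 30 of N = 52).
Gap ratios (z−y)/z: (392000−130000)/392000 = 0.6684 (×6); (392000−160000)/392000 = 0.5918 (×24).
Raised to α = 2.5: 0.36521 (×6); 0.26947 (×24).
Sum = 8.658433; FGT(2.5) = 8.658433 / 52 = 0.1665.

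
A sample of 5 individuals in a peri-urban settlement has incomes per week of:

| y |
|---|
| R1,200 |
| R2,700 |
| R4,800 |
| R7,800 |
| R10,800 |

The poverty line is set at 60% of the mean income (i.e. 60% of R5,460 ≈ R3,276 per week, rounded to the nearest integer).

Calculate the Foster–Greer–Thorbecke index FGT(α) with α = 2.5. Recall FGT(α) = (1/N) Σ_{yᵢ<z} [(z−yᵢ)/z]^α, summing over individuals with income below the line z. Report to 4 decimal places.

0.0665

Incomes under z: R1,200, R2,700 (q = 2 of N = 5).
Normalized shortfalls: (3276−1200)/3276 = 0.6337; (3276−2700)/3276 = 0.1758.
Raised to α = 2.5: 0.31967; 0.01296.
Sum = 0.332638; FGT(2.5) = 0.332638 / 5 = 0.0665.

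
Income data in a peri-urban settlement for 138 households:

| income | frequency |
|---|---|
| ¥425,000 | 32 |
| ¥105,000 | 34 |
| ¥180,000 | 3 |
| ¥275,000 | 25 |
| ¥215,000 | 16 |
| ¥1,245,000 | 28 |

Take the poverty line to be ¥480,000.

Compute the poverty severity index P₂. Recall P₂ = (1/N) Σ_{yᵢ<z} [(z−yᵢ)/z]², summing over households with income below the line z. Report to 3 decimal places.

Below the line: 34×¥105,000, 3×¥180,000, 16×¥215,000, 25×¥275,000, 32×¥425,000 (q = 110 of N = 138).
Gap ratios (z−y)/z: (480000−105000)/480000 = 0.7812 (×34); (480000−180000)/480000 = 0.6250 (×3); (480000−215000)/480000 = 0.5521 (×16); (480000−275000)/480000 = 0.4271 (×25); (480000−425000)/480000 = 0.1146 (×32).
Squared: 0.6104 (×34); 0.3906 (×3); 0.3048 (×16); 0.1824 (×25); 0.0131 (×32).
Sum = 31.780707; P₂ = 31.780707 / 138 = 0.230.

0.230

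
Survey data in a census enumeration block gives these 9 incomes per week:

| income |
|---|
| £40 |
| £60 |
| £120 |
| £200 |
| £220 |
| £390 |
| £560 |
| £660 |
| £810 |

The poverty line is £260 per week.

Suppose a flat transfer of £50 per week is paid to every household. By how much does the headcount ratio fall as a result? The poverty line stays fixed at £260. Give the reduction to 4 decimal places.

Before: below the line — £40, £60, £120, £200, £220; headcount ratio = 0.555556.
After the £50 transfer: below the line — £90, £110, £170, £250; headcount ratio = 0.444444.
Reduction = 0.555556 − 0.444444 = 0.1111.

0.1111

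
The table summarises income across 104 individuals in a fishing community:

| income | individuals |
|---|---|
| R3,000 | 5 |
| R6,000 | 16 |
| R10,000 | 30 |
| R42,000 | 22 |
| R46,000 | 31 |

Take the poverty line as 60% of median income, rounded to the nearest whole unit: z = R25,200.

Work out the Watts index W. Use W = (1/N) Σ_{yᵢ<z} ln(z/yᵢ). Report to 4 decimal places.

0.5897

Below the line: 5×R3,000, 16×R6,000, 30×R10,000 (q = 51 of N = 104).
ln(z/y) terms: ln(25200/3000) = 2.1282 (×5); ln(25200/6000) = 1.4351 (×16); ln(25200/10000) = 0.9243 (×30).
W = 61.330278 / 104 = 0.5897.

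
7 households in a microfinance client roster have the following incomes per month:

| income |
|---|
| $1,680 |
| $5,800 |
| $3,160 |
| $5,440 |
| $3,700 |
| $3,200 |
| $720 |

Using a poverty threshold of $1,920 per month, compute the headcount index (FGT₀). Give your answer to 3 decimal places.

2 of the 7 households have income below $1,920.
H = 2/7 = 0.286.

0.286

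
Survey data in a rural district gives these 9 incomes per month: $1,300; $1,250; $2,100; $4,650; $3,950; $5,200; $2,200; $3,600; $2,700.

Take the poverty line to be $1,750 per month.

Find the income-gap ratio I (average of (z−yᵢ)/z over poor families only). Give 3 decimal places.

0.271

Incomes under z: $1,250, $1,300 (q = 2 of N = 9).
Shortfall ratios (z−y)/z: 0.2857, 0.2571; sum = 0.542857.
The income-gap ratio divides by q (the poor only): 0.542857 / 2 = 0.271.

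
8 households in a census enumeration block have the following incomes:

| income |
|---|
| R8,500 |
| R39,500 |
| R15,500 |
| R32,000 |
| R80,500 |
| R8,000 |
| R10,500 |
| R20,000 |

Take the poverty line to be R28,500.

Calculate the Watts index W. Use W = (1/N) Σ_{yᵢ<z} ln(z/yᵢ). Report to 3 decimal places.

Below the line: R8,000, R8,500, R10,500, R15,500, R20,000 (q = 5 of N = 8).
ln(z/y) terms: ln(28500/8000) = 1.2705; ln(28500/8500) = 1.2098; ln(28500/10500) = 0.9985; ln(28500/15500) = 0.6091; ln(28500/20000) = 0.3542.
W = 4.442065 / 8 = 0.555.

0.555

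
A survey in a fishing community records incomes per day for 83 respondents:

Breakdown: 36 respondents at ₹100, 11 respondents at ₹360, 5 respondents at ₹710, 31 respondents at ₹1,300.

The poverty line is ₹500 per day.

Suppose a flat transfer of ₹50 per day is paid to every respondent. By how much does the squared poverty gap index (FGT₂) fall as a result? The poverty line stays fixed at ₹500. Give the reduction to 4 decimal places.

0.0712

Before: below the line — 36×₹100, 11×₹360; squared poverty gap index (FGT₂) = 0.287981.
After the ₹50 transfer: below the line — 36×₹150, 11×₹410; squared poverty gap index (FGT₂) = 0.216824.
Reduction = 0.287981 − 0.216824 = 0.0712.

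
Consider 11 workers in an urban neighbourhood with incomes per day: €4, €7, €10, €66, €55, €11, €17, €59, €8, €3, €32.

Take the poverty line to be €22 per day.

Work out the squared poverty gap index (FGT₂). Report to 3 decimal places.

0.262

Below the line: €3, €4, €7, €8, €10, €11, €17 (q = 7 of N = 11).
Shortfall ratios: (22−3)/22 = 0.8636; (22−4)/22 = 0.8182; (22−7)/22 = 0.6818; (22−8)/22 = 0.6364; (22−10)/22 = 0.5455; (22−11)/22 = 0.5000; (22−17)/22 = 0.2273.
Squared: 0.7459; 0.6694; 0.4649; 0.4050; 0.2975; 0.2500; 0.0517.
Sum = 2.884298; P₂ = 2.884298 / 11 = 0.262.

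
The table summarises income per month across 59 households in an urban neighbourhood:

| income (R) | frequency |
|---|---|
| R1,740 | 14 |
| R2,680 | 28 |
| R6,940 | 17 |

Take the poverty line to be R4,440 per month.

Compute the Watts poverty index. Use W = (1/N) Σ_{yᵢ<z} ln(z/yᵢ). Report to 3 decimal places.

0.462

Below the line: 14×R1,740, 28×R2,680 (q = 42 of N = 59).
Log gaps: ln(4440/1740) = 0.9368 (×14); ln(4440/2680) = 0.5048 (×28).
W = 27.250222 / 59 = 0.462.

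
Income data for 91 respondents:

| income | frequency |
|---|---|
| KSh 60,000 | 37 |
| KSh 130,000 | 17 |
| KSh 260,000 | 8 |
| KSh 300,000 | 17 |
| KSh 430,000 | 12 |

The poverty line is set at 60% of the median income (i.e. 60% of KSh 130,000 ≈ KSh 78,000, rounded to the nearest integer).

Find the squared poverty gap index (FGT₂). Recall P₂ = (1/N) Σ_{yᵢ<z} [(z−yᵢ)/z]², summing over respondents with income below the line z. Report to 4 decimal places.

0.0217

Below the line: 37×KSh 60,000 (q = 37 of N = 91).
Normalized shortfalls: (78000−60000)/78000 = 0.2308 (×37).
Squared: 0.0533 (×37).
Sum = 1.970414; P₂ = 1.970414 / 91 = 0.0217.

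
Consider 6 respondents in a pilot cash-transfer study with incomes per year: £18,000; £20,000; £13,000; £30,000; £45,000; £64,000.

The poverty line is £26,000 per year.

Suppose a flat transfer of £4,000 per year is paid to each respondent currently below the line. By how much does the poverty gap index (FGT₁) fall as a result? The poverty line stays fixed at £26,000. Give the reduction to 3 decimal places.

Before: below the line — £13,000, £18,000, £20,000; poverty gap index (FGT₁) = 0.17308.
After the £4,000 transfer: below the line — £17,000, £22,000, £24,000; poverty gap index (FGT₁) = 0.09615.
Reduction = 0.17308 − 0.09615 = 0.077.

0.077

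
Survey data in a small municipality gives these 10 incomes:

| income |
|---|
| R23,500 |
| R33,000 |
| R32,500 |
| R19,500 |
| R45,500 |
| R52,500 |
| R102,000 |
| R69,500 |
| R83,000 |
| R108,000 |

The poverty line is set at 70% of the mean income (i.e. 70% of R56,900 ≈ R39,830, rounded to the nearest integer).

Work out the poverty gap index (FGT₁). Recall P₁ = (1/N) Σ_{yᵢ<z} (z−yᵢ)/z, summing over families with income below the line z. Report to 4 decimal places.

0.1276

Below the line: R19,500, R23,500, R32,500, R33,000 (q = 4 of N = 10).
Relative gaps: (39830−19500)/39830 = 0.5104; (39830−23500)/39830 = 0.4100; (39830−32500)/39830 = 0.1840; (39830−33000)/39830 = 0.1715.
Sum of shortfalls = 1.275923; P₁ averages over all N: 1.275923 / 10 = 0.1276.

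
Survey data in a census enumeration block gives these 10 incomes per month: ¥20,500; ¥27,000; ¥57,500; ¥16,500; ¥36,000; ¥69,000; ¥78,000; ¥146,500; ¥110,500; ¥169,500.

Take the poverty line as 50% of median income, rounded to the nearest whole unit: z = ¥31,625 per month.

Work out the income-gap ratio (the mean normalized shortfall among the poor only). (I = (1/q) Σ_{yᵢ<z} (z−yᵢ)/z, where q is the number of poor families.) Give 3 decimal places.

Incomes under z: ¥16,500, ¥20,500, ¥27,000 (q = 3 of N = 10).
Relative gaps: 0.4783, 0.3518, 0.1462; sum = 0.976285.
I averages over the q = 3 poor units only: 0.976285 / 3 = 0.325.

0.325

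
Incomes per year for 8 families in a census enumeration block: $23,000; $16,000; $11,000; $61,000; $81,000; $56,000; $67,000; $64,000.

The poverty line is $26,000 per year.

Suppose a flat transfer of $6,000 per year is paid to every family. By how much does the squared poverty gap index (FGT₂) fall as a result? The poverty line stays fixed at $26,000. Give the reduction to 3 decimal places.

Before: below the line — $11,000, $16,000, $23,000; squared poverty gap index (FGT₂) = 0.06176.
After the $6,000 transfer: below the line — $17,000, $22,000; squared poverty gap index (FGT₂) = 0.01794.
Reduction = 0.06176 − 0.01794 = 0.044.

0.044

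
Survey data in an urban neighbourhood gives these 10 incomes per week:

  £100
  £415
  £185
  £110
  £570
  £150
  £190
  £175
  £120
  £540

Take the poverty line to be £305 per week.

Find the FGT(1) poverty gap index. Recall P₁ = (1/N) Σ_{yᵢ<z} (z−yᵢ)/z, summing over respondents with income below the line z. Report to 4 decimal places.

0.3623

Below the line: £100, £110, £120, £150, £175, £185, £190 (q = 7 of N = 10).
Relative gaps: (305−100)/305 = 0.6721; (305−110)/305 = 0.6393; (305−120)/305 = 0.6066; (305−150)/305 = 0.5082; (305−175)/305 = 0.4262; (305−185)/305 = 0.3934; (305−190)/305 = 0.3770.
Sum of shortfalls = 3.622951; P₁ averages over all N: 3.622951 / 10 = 0.3623.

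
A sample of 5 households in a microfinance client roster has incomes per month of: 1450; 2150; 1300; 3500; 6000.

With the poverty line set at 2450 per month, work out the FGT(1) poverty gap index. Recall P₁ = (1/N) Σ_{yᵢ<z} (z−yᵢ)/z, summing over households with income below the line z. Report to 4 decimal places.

0.2000

Below the line: 1300, 1450, 2150 (q = 3 of N = 5).
Gap ratios (z−y)/z: (2450−1300)/2450 = 0.4694; (2450−1450)/2450 = 0.4082; (2450−2150)/2450 = 0.1224.
Sum of shortfalls = 1.000000; P₁ averages over all N: 1.000000 / 5 = 0.2000.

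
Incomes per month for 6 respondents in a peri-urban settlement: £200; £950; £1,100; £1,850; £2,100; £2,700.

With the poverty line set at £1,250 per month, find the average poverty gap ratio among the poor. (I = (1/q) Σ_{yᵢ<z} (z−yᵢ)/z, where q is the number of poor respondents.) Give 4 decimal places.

Poor units: £200, £950, £1,100 (q = 3 of N = 6).
Relative gaps: 0.8400, 0.2400, 0.1200; sum = 1.200000.
The income-gap ratio divides by q (the poor only): 1.200000 / 3 = 0.4000.

0.4000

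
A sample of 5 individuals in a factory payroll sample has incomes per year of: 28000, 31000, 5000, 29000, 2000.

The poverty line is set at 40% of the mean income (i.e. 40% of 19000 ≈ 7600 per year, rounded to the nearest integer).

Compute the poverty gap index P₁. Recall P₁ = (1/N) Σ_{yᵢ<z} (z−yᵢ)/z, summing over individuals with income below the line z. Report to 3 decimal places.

0.216

Incomes under z: 2000, 5000 (q = 2 of N = 5).
Normalized shortfalls: (7600−2000)/7600 = 0.7368; (7600−5000)/7600 = 0.3421.
Sum of shortfalls = 1.078947; P₁ averages over all N: 1.078947 / 5 = 0.216.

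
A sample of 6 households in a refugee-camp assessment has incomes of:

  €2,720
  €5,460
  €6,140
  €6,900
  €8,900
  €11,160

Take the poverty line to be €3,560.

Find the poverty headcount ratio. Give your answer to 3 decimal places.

0.167

1 of the 6 households have income below €3,560.
H = 1/6 = 0.167.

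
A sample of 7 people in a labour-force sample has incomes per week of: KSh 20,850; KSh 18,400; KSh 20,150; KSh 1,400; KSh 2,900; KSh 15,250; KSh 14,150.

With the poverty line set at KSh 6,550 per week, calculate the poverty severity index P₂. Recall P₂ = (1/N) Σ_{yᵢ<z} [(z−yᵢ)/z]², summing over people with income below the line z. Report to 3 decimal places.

0.133

Poor units: KSh 1,400, KSh 2,900 (q = 2 of N = 7).
Relative gaps: (6550−1400)/6550 = 0.7863; (6550−2900)/6550 = 0.5573.
Squared: 0.6182; 0.3105.
Sum = 0.928734; P₂ = 0.928734 / 7 = 0.133.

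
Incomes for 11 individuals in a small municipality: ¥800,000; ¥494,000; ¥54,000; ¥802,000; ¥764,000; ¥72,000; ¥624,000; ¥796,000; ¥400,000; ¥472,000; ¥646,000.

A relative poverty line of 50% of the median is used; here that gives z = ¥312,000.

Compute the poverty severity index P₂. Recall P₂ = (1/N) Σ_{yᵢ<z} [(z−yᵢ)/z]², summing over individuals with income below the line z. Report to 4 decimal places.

Below the line: ¥54,000, ¥72,000 (q = 2 of N = 11).
Gap ratios (z−y)/z: (312000−54000)/312000 = 0.8269; (312000−72000)/312000 = 0.7692.
Squared: 0.6838; 0.5917.
Sum = 1.275518; P₂ = 1.275518 / 11 = 0.1160.

0.1160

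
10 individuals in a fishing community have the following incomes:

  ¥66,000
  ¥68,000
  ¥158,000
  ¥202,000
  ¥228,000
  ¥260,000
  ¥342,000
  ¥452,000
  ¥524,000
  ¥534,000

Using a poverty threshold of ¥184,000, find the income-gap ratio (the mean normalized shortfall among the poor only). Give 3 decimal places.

0.471

Below z: ¥66,000, ¥68,000, ¥158,000 (q = 3 of N = 10).
Shortfall ratios (z−y)/z: 0.6413, 0.6304, 0.1413; sum = 1.413043.
I averages over the q = 3 poor units only: 1.413043 / 3 = 0.471.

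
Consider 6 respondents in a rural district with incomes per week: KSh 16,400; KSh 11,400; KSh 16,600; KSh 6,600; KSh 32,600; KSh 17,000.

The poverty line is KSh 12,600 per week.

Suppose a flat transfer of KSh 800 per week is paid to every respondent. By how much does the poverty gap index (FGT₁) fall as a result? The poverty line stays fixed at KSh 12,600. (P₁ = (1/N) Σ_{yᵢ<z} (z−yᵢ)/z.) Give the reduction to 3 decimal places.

Before: below the line — KSh 6,600, KSh 11,400; poverty gap index (FGT₁) = 0.09524.
After the KSh 800 transfer: below the line — KSh 7,400, KSh 12,200; poverty gap index (FGT₁) = 0.07407.
Reduction = 0.09524 − 0.07407 = 0.021.

0.021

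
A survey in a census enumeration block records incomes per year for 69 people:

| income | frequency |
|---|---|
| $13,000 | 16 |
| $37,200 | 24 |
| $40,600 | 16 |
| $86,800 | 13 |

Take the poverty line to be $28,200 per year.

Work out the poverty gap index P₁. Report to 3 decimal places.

Incomes under z: 16×$13,000 (q = 16 of N = 69).
Relative gaps: (28200−13000)/28200 = 0.5390 (×16).
Sum of shortfalls = 8.624113; P₁ averages over all N: 8.624113 / 69 = 0.125.

0.125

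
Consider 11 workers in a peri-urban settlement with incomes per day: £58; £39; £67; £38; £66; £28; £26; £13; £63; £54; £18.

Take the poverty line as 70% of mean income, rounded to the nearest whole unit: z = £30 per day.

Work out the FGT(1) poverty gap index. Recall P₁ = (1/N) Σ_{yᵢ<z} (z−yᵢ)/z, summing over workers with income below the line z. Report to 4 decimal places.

0.1061

Poor units: £13, £18, £26, £28 (q = 4 of N = 11).
Shortfall ratios: (30−13)/30 = 0.5667; (30−18)/30 = 0.4000; (30−26)/30 = 0.1333; (30−28)/30 = 0.0667.
Sum of shortfalls = 1.166667; P₁ averages over all N: 1.166667 / 11 = 0.1061.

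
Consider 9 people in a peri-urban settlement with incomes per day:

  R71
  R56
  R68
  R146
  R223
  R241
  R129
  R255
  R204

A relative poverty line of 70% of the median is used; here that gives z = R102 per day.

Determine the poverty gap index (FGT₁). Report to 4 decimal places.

Below the line: R56, R68, R71 (q = 3 of N = 9).
Normalized shortfalls: (102−56)/102 = 0.4510; (102−68)/102 = 0.3333; (102−71)/102 = 0.3039.
Σ = 1.088235. Dividing by the full population N = 9 gives P₁ = 0.1209.

0.1209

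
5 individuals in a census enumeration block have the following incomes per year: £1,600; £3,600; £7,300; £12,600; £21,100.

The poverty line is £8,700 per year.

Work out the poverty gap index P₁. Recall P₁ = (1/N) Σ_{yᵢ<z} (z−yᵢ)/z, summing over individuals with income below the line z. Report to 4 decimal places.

Poor units: £1,600, £3,600, £7,300 (q = 3 of N = 5).
Relative gaps: (8700−1600)/8700 = 0.8161; (8700−3600)/8700 = 0.5862; (8700−7300)/8700 = 0.1609.
Sum of shortfalls = 1.563218; P₁ averages over all N: 1.563218 / 5 = 0.3126.

0.3126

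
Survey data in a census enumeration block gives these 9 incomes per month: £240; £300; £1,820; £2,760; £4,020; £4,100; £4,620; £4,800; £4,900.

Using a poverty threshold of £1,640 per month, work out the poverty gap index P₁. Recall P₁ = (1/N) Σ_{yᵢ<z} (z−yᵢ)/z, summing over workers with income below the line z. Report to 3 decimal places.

Below z: £240, £300 (q = 2 of N = 9).
Shortfall ratios: (1640−240)/1640 = 0.8537; (1640−300)/1640 = 0.8171.
Sum of shortfalls = 1.670732; P₁ averages over all N: 1.670732 / 9 = 0.186.

0.186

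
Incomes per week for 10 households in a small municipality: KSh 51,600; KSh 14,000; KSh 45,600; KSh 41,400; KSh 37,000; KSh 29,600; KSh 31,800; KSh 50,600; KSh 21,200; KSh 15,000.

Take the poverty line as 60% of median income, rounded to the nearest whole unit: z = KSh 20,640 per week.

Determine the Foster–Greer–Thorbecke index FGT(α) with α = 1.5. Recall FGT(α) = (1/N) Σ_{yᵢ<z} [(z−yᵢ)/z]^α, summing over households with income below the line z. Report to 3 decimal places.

0.033

Poor units: KSh 14,000, KSh 15,000 (q = 2 of N = 10).
Shortfall ratios: (20640−14000)/20640 = 0.3217; (20640−15000)/20640 = 0.2733.
Raised to α = 1.5: 0.18247; 0.14284.
Sum = 0.325310; FGT(1.5) = 0.325310 / 10 = 0.033.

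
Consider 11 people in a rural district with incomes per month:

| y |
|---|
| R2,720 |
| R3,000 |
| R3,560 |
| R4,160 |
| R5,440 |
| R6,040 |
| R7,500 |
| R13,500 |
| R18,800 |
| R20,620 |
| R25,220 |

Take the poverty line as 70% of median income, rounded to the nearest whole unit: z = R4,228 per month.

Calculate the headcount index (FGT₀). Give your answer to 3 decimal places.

0.364

4 of the 11 people have income below R4,228.
H = 4/11 = 0.364.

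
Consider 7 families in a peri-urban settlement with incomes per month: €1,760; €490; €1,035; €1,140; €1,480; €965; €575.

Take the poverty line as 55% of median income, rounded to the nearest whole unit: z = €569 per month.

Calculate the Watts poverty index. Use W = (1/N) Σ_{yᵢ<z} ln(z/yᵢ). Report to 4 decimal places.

0.0214

Below z: €490 (q = 1 of N = 7).
Log gaps: ln(569/490) = 0.1495.
W = 0.149475 / 7 = 0.0214.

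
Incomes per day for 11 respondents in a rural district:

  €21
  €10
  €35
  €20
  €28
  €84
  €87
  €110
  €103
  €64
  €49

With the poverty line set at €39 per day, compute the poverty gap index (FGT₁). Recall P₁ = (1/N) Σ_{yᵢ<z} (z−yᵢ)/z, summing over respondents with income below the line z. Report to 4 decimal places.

0.1888

Below the line: €10, €20, €21, €28, €35 (q = 5 of N = 11).
Gap ratios (z−y)/z: (39−10)/39 = 0.7436; (39−20)/39 = 0.4872; (39−21)/39 = 0.4615; (39−28)/39 = 0.2821; (39−35)/39 = 0.1026.
Σ = 2.076923. Dividing by the full population N = 11 gives P₁ = 0.1888.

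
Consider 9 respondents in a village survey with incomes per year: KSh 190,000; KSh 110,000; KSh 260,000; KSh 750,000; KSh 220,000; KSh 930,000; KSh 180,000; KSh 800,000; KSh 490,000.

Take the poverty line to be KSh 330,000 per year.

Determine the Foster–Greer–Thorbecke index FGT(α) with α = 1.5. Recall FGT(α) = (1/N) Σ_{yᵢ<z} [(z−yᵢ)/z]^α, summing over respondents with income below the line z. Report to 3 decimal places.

Below z: KSh 110,000, KSh 180,000, KSh 190,000, KSh 220,000, KSh 260,000 (q = 5 of N = 9).
Relative gaps: (330000−110000)/330000 = 0.6667; (330000−180000)/330000 = 0.4545; (330000−190000)/330000 = 0.4242; (330000−220000)/330000 = 0.3333; (330000−260000)/330000 = 0.2121.
Raised to α = 1.5: 0.54433; 0.30645; 0.27633; 0.19245; 0.09770.
Sum = 1.417257; FGT(1.5) = 1.417257 / 9 = 0.157.

0.157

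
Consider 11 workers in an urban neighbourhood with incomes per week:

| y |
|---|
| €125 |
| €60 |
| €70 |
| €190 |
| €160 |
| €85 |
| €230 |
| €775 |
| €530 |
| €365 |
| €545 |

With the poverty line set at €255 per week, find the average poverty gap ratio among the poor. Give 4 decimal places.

Below the line: €60, €70, €85, €125, €160, €190, €230 (q = 7 of N = 11).
Relative gaps: 0.7647, 0.7255, 0.6667, 0.5098, 0.3725, 0.2549, 0.0980; sum = 3.392157.
I averages over the q = 7 poor units only: 3.392157 / 7 = 0.4846.

0.4846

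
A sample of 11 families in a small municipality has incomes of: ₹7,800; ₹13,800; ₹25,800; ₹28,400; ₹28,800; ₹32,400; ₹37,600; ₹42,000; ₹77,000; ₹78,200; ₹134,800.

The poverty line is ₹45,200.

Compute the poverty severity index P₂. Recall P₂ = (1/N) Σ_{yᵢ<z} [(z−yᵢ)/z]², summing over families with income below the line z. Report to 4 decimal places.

0.1577

Below the line: ₹7,800, ₹13,800, ₹25,800, ₹28,400, ₹28,800, ₹32,400, ₹37,600, ₹42,000 (q = 8 of N = 11).
Relative gaps: (45200−7800)/45200 = 0.8274; (45200−13800)/45200 = 0.6947; (45200−25800)/45200 = 0.4292; (45200−28400)/45200 = 0.3717; (45200−28800)/45200 = 0.3628; (45200−32400)/45200 = 0.2832; (45200−37600)/45200 = 0.1681; (45200−42000)/45200 = 0.0708.
Squared: 0.6846; 0.4826; 0.1842; 0.1381; 0.1316; 0.0802; 0.0283; 0.0050.
Sum = 1.734729; P₂ = 1.734729 / 11 = 0.1577.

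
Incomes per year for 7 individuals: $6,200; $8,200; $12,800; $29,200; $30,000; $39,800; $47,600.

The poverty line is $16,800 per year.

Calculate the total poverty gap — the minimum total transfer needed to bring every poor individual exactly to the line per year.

Below the line: $6,200, $8,200, $12,800 (q = 3 of N = 7).
Individual gaps: 16800−6200 = 10600; 16800−8200 = 8600; 16800−12800 = 4000.
Aggregate gap = $23,200.

$23,200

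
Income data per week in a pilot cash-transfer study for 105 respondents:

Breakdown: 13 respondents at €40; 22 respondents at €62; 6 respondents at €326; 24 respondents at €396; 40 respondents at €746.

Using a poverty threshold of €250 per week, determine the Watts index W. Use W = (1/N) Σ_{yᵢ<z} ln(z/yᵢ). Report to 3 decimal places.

0.519

Below the line: 13×€40, 22×€62 (q = 35 of N = 105).
Log gaps: ln(250/40) = 1.8326 (×13); ln(250/62) = 1.3943 (×22).
W = 54.498743 / 105 = 0.519.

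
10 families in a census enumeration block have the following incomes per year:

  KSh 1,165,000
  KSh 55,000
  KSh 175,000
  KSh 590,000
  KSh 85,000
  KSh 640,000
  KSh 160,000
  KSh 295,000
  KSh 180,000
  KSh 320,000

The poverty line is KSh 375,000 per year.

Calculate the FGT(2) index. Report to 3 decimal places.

Poor units: KSh 55,000, KSh 85,000, KSh 160,000, KSh 175,000, KSh 180,000, KSh 295,000, KSh 320,000 (q = 7 of N = 10).
Shortfall ratios: (375000−55000)/375000 = 0.8533; (375000−85000)/375000 = 0.7733; (375000−160000)/375000 = 0.5733; (375000−175000)/375000 = 0.5333; (375000−180000)/375000 = 0.5200; (375000−295000)/375000 = 0.2133; (375000−320000)/375000 = 0.1467.
Squared: 0.7282; 0.5980; 0.3287; 0.2844; 0.2704; 0.0455; 0.0215.
Sum = 2.276800; P₂ = 2.276800 / 10 = 0.228.

0.228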